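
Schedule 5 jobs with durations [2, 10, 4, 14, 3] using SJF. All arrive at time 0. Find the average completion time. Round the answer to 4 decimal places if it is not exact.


SJF order (ascending): [2, 3, 4, 10, 14]
Completion times:
  Job 1: burst=2, C=2
  Job 2: burst=3, C=5
  Job 3: burst=4, C=9
  Job 4: burst=10, C=19
  Job 5: burst=14, C=33
Average completion = 68/5 = 13.6

13.6


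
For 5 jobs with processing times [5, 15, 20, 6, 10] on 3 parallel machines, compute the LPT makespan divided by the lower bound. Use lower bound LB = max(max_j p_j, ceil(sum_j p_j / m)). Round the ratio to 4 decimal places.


LPT order: [20, 15, 10, 6, 5]
Machine loads after assignment: [20, 20, 16]
LPT makespan = 20
Lower bound = max(max_job, ceil(total/3)) = max(20, 19) = 20
Ratio = 20 / 20 = 1.0

1.0


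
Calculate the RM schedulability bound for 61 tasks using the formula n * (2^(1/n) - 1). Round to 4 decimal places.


Compute 2^(1/61) = 1.0114278734
Subtract 1: 1.0114278734 - 1 = 0.0114278734
Multiply by n: 61 * 0.0114278734 = 0.6971002774
Round to 4 dp: 0.6971

0.6971


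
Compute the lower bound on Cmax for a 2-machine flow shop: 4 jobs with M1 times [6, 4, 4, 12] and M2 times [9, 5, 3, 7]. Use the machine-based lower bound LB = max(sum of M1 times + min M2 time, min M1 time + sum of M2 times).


LB1 = sum(M1 times) + min(M2 times) = 26 + 3 = 29
LB2 = min(M1 times) + sum(M2 times) = 4 + 24 = 28
Lower bound = max(LB1, LB2) = max(29, 28) = 29

29


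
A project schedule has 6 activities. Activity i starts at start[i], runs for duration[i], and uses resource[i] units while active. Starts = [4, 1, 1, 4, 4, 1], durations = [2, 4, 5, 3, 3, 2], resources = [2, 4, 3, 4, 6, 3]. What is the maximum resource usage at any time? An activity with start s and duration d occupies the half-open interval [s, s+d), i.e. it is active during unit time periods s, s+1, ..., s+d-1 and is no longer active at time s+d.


Each activity i is active on [start_i, start_i + duration_i).
Compute total resource usage per time slot:
  t=0: active resources = [], total = 0
  t=1: active resources = [4, 3, 3], total = 10
  t=2: active resources = [4, 3, 3], total = 10
  t=3: active resources = [4, 3], total = 7
  t=4: active resources = [2, 4, 3, 4, 6], total = 19
  t=5: active resources = [2, 3, 4, 6], total = 15
  t=6: active resources = [4, 6], total = 10
Peak resource demand = 19

19


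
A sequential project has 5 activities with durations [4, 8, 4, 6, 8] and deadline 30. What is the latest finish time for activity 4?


LF(activity 4) = deadline - sum of successor durations
Successors: activities 5 through 5 with durations [8]
Sum of successor durations = 8
LF = 30 - 8 = 22

22


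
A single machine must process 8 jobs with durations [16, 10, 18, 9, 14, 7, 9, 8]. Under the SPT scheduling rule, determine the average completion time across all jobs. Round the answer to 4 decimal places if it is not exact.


Sort jobs by processing time (SPT order): [7, 8, 9, 9, 10, 14, 16, 18]
Compute completion times sequentially:
  Job 1: processing = 7, completes at 7
  Job 2: processing = 8, completes at 15
  Job 3: processing = 9, completes at 24
  Job 4: processing = 9, completes at 33
  Job 5: processing = 10, completes at 43
  Job 6: processing = 14, completes at 57
  Job 7: processing = 16, completes at 73
  Job 8: processing = 18, completes at 91
Sum of completion times = 343
Average completion time = 343/8 = 42.875

42.875


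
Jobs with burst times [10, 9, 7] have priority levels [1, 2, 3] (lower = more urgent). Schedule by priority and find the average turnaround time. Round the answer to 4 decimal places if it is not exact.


Sort by priority (ascending = highest first):
Order: [(1, 10), (2, 9), (3, 7)]
Completion times:
  Priority 1, burst=10, C=10
  Priority 2, burst=9, C=19
  Priority 3, burst=7, C=26
Average turnaround = 55/3 = 18.3333

18.3333


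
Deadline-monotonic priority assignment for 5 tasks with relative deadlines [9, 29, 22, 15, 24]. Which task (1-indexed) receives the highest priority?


Sort tasks by relative deadline (ascending):
  Task 1: deadline = 9
  Task 4: deadline = 15
  Task 3: deadline = 22
  Task 5: deadline = 24
  Task 2: deadline = 29
Priority order (highest first): [1, 4, 3, 5, 2]
Highest priority task = 1

1


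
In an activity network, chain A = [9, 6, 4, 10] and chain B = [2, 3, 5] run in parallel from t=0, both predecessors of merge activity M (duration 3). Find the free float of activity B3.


ES(B3) = sum of predecessors on chain B = 5
EF(B3) = ES + duration = 5 + 5 = 10
Successor of B3 is M. ES(M) = max(sum(A), sum(B)) = max(29, 10) = 29
Free float = ES(successor) - EF(current) = 29 - 10 = 19

19


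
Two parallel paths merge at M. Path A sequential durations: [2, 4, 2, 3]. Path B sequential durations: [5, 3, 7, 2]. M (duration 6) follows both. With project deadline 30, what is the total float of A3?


Forward pass: ES(A3) = sum of predecessors on chain A = 6
EF = ES + duration = 6 + 2 = 8
Backward pass: LF(M) = deadline = 30; LS(M) = 30 - 6 = 24
LF(A3) = LS(M) - sum(successors on chain A) = 24 - 3 = 21
LS = LF - duration = 21 - 2 = 19
Total float = LS - ES = 19 - 6 = 13

13


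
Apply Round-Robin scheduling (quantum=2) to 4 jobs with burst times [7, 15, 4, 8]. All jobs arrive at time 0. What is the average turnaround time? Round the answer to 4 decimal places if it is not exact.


Time quantum = 2
Execution trace:
  J1 runs 2 units, time = 2
  J2 runs 2 units, time = 4
  J3 runs 2 units, time = 6
  J4 runs 2 units, time = 8
  J1 runs 2 units, time = 10
  J2 runs 2 units, time = 12
  J3 runs 2 units, time = 14
  J4 runs 2 units, time = 16
  J1 runs 2 units, time = 18
  J2 runs 2 units, time = 20
  J4 runs 2 units, time = 22
  J1 runs 1 units, time = 23
  J2 runs 2 units, time = 25
  J4 runs 2 units, time = 27
  J2 runs 2 units, time = 29
  J2 runs 2 units, time = 31
  J2 runs 2 units, time = 33
  J2 runs 1 units, time = 34
Finish times: [23, 34, 14, 27]
Average turnaround = 98/4 = 24.5

24.5


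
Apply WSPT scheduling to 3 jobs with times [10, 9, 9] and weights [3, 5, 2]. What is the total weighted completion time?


Compute p/w ratios and sort ascending (WSPT): [(9, 5), (10, 3), (9, 2)]
Compute weighted completion times:
  Job (p=9,w=5): C=9, w*C=5*9=45
  Job (p=10,w=3): C=19, w*C=3*19=57
  Job (p=9,w=2): C=28, w*C=2*28=56
Total weighted completion time = 158

158


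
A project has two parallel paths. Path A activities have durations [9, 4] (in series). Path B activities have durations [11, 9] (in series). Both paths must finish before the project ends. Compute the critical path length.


Path A total = 9 + 4 = 13
Path B total = 11 + 9 = 20
Critical path = longest path = max(13, 20) = 20

20


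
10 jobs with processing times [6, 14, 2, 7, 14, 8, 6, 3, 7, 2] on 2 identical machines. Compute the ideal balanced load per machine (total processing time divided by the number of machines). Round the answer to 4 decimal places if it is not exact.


Total processing time = 6 + 14 + 2 + 7 + 14 + 8 + 6 + 3 + 7 + 2 = 69
Number of machines = 2
Ideal balanced load = 69 / 2 = 34.5

34.5


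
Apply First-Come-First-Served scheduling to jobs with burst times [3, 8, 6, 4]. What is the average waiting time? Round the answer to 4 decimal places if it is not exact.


FCFS order (as given): [3, 8, 6, 4]
Waiting times:
  Job 1: wait = 0
  Job 2: wait = 3
  Job 3: wait = 11
  Job 4: wait = 17
Sum of waiting times = 31
Average waiting time = 31/4 = 7.75

7.75


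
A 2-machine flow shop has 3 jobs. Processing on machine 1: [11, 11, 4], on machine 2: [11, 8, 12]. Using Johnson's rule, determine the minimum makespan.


Apply Johnson's rule:
  Group 1 (a <= b): [(3, 4, 12), (1, 11, 11)]
  Group 2 (a > b): [(2, 11, 8)]
Optimal job order: [3, 1, 2]
Schedule:
  Job 3: M1 done at 4, M2 done at 16
  Job 1: M1 done at 15, M2 done at 27
  Job 2: M1 done at 26, M2 done at 35
Makespan = 35

35


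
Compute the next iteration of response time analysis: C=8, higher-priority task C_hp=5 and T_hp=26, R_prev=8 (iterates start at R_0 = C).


R_next = C + ceil(R_prev / T_hp) * C_hp
ceil(8 / 26) = ceil(0.3077) = 1
Interference = 1 * 5 = 5
R_next = 8 + 5 = 13

13


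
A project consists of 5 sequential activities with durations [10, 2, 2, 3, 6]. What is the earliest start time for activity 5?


Activity 5 starts after activities 1 through 4 complete.
Predecessor durations: [10, 2, 2, 3]
ES = 10 + 2 + 2 + 3 = 17

17


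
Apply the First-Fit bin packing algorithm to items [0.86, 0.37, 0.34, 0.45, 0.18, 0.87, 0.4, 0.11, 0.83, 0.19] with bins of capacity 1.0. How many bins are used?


Place items sequentially using First-Fit:
  Item 0.86 -> new Bin 1
  Item 0.37 -> new Bin 2
  Item 0.34 -> Bin 2 (now 0.71)
  Item 0.45 -> new Bin 3
  Item 0.18 -> Bin 2 (now 0.89)
  Item 0.87 -> new Bin 4
  Item 0.4 -> Bin 3 (now 0.85)
  Item 0.11 -> Bin 1 (now 0.97)
  Item 0.83 -> new Bin 5
  Item 0.19 -> new Bin 6
Total bins used = 6

6


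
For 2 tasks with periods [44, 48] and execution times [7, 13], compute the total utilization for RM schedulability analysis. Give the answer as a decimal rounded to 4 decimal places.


Compute individual utilizations (exact fractions):
  Task 1: C/T = 7/44 (approx. 0.1591)
  Task 2: C/T = 13/48 (approx. 0.2708)
Total utilization U = 7/44 + 13/48 = 227/528
Rounded to 4 decimal places: U = 0.4299
RM (Liu & Layland) bound for 2 tasks = 0.828427; compare with U = 227/528 (approx. 0.429924)
U <= bound, so schedulable by RM sufficient condition.

0.4299


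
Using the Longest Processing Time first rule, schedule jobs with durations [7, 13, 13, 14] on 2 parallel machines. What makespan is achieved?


Sort jobs in decreasing order (LPT): [14, 13, 13, 7]
Assign each job to the least loaded machine:
  Machine 1: jobs [14, 7], load = 21
  Machine 2: jobs [13, 13], load = 26
Makespan = max load = 26

26


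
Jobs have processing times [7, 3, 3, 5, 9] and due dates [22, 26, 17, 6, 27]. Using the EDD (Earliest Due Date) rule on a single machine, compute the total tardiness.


Sort by due date (EDD order): [(5, 6), (3, 17), (7, 22), (3, 26), (9, 27)]
Compute completion times and tardiness:
  Job 1: p=5, d=6, C=5, tardiness=max(0,5-6)=0
  Job 2: p=3, d=17, C=8, tardiness=max(0,8-17)=0
  Job 3: p=7, d=22, C=15, tardiness=max(0,15-22)=0
  Job 4: p=3, d=26, C=18, tardiness=max(0,18-26)=0
  Job 5: p=9, d=27, C=27, tardiness=max(0,27-27)=0
Total tardiness = 0

0


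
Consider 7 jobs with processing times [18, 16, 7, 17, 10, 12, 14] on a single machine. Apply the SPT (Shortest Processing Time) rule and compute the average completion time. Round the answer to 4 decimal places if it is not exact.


Sort jobs by processing time (SPT order): [7, 10, 12, 14, 16, 17, 18]
Compute completion times sequentially:
  Job 1: processing = 7, completes at 7
  Job 2: processing = 10, completes at 17
  Job 3: processing = 12, completes at 29
  Job 4: processing = 14, completes at 43
  Job 5: processing = 16, completes at 59
  Job 6: processing = 17, completes at 76
  Job 7: processing = 18, completes at 94
Sum of completion times = 325
Average completion time = 325/7 = 46.4286

46.4286


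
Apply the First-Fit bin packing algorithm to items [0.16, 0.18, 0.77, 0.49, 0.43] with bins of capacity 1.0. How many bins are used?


Place items sequentially using First-Fit:
  Item 0.16 -> new Bin 1
  Item 0.18 -> Bin 1 (now 0.34)
  Item 0.77 -> new Bin 2
  Item 0.49 -> Bin 1 (now 0.83)
  Item 0.43 -> new Bin 3
Total bins used = 3

3


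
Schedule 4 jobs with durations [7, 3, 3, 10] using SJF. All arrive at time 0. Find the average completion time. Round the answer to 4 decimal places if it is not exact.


SJF order (ascending): [3, 3, 7, 10]
Completion times:
  Job 1: burst=3, C=3
  Job 2: burst=3, C=6
  Job 3: burst=7, C=13
  Job 4: burst=10, C=23
Average completion = 45/4 = 11.25

11.25


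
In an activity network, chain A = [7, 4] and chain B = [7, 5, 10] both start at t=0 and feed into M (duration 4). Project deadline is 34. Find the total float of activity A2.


Forward pass: ES(A2) = sum of predecessors on chain A = 7
EF = ES + duration = 7 + 4 = 11
Backward pass: LF(M) = deadline = 34; LS(M) = 34 - 4 = 30
LF(A2) = LS(M) - sum(successors on chain A) = 30 - 0 = 30
LS = LF - duration = 30 - 4 = 26
Total float = LS - ES = 26 - 7 = 19

19


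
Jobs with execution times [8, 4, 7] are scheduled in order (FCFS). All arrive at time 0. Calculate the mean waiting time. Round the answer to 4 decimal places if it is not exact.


FCFS order (as given): [8, 4, 7]
Waiting times:
  Job 1: wait = 0
  Job 2: wait = 8
  Job 3: wait = 12
Sum of waiting times = 20
Average waiting time = 20/3 = 6.6667

6.6667


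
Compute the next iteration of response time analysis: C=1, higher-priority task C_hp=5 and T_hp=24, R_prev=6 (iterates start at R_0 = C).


R_next = C + ceil(R_prev / T_hp) * C_hp
ceil(6 / 24) = ceil(0.25) = 1
Interference = 1 * 5 = 5
R_next = 1 + 5 = 6
R_next = R_prev, so the iteration has converged (response time = 6).

6


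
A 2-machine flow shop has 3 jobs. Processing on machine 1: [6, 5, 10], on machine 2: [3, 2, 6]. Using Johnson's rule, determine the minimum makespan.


Apply Johnson's rule:
  Group 1 (a <= b): []
  Group 2 (a > b): [(3, 10, 6), (1, 6, 3), (2, 5, 2)]
Optimal job order: [3, 1, 2]
Schedule:
  Job 3: M1 done at 10, M2 done at 16
  Job 1: M1 done at 16, M2 done at 19
  Job 2: M1 done at 21, M2 done at 23
Makespan = 23

23


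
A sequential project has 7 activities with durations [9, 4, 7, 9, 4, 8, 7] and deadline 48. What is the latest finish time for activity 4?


LF(activity 4) = deadline - sum of successor durations
Successors: activities 5 through 7 with durations [4, 8, 7]
Sum of successor durations = 19
LF = 48 - 19 = 29

29


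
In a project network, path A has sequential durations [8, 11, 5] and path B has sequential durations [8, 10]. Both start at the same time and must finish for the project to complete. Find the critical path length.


Path A total = 8 + 11 + 5 = 24
Path B total = 8 + 10 = 18
Critical path = longest path = max(24, 18) = 24

24


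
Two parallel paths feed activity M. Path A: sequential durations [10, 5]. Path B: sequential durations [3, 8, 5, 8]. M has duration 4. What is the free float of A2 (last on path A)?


ES(A2) = sum of predecessors on chain A = 10
EF(A2) = ES + duration = 10 + 5 = 15
Successor of A2 is M. ES(M) = max(sum(A), sum(B)) = max(15, 24) = 24
Free float = ES(successor) - EF(current) = 24 - 15 = 9

9


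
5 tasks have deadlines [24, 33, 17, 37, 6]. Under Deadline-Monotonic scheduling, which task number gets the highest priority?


Sort tasks by relative deadline (ascending):
  Task 5: deadline = 6
  Task 3: deadline = 17
  Task 1: deadline = 24
  Task 2: deadline = 33
  Task 4: deadline = 37
Priority order (highest first): [5, 3, 1, 2, 4]
Highest priority task = 5

5


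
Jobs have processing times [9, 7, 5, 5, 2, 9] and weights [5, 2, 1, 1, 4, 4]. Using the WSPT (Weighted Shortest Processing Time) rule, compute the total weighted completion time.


Compute p/w ratios and sort ascending (WSPT): [(2, 4), (9, 5), (9, 4), (7, 2), (5, 1), (5, 1)]
Compute weighted completion times:
  Job (p=2,w=4): C=2, w*C=4*2=8
  Job (p=9,w=5): C=11, w*C=5*11=55
  Job (p=9,w=4): C=20, w*C=4*20=80
  Job (p=7,w=2): C=27, w*C=2*27=54
  Job (p=5,w=1): C=32, w*C=1*32=32
  Job (p=5,w=1): C=37, w*C=1*37=37
Total weighted completion time = 266

266


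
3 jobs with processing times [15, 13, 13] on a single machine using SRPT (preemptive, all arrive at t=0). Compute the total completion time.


Since all jobs arrive at t=0, SRPT equals SPT ordering.
SPT order: [13, 13, 15]
Completion times:
  Job 1: p=13, C=13
  Job 2: p=13, C=26
  Job 3: p=15, C=41
Total completion time = 13 + 26 + 41 = 80

80


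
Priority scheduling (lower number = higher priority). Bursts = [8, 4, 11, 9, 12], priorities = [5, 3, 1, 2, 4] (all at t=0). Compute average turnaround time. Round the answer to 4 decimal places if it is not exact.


Sort by priority (ascending = highest first):
Order: [(1, 11), (2, 9), (3, 4), (4, 12), (5, 8)]
Completion times:
  Priority 1, burst=11, C=11
  Priority 2, burst=9, C=20
  Priority 3, burst=4, C=24
  Priority 4, burst=12, C=36
  Priority 5, burst=8, C=44
Average turnaround = 135/5 = 27.0

27.0


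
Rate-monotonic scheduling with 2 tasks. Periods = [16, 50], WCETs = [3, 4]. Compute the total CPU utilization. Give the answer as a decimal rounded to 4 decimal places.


Compute individual utilizations (exact fractions):
  Task 1: C/T = 3/16 (approx. 0.1875)
  Task 2: C/T = 4/50 = 2/25 (approx. 0.08)
Total utilization U = 3/16 + 2/25 = 107/400
Rounded to 4 decimal places: U = 0.2675
RM (Liu & Layland) bound for 2 tasks = 0.828427; compare with U = 107/400 (approx. 0.267500)
U <= bound, so schedulable by RM sufficient condition.

0.2675


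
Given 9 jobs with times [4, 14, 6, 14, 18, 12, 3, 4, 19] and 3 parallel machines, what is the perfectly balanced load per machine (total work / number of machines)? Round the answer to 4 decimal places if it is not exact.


Total processing time = 4 + 14 + 6 + 14 + 18 + 12 + 3 + 4 + 19 = 94
Number of machines = 3
Ideal balanced load = 94 / 3 = 31.3333

31.3333


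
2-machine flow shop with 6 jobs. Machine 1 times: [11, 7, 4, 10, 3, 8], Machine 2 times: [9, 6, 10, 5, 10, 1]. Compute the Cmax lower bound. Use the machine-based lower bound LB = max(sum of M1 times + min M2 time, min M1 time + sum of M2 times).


LB1 = sum(M1 times) + min(M2 times) = 43 + 1 = 44
LB2 = min(M1 times) + sum(M2 times) = 3 + 41 = 44
Lower bound = max(LB1, LB2) = max(44, 44) = 44

44


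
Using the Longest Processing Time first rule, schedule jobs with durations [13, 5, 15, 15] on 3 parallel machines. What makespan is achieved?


Sort jobs in decreasing order (LPT): [15, 15, 13, 5]
Assign each job to the least loaded machine:
  Machine 1: jobs [15], load = 15
  Machine 2: jobs [15], load = 15
  Machine 3: jobs [13, 5], load = 18
Makespan = max load = 18

18


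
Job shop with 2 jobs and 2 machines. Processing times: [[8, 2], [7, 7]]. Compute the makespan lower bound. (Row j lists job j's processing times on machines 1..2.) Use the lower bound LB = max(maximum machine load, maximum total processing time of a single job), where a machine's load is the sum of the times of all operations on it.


Machine loads:
  Machine 1: 8 + 7 = 15
  Machine 2: 2 + 7 = 9
Max machine load = 15
Job totals:
  Job 1: 10
  Job 2: 14
Max job total = 14
Lower bound = max(15, 14) = 15

15


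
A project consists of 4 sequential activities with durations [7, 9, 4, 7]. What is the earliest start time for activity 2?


Activity 2 starts after activities 1 through 1 complete.
Predecessor durations: [7]
ES = 7 = 7

7


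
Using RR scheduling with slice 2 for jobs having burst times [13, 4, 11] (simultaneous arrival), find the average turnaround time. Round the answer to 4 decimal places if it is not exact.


Time quantum = 2
Execution trace:
  J1 runs 2 units, time = 2
  J2 runs 2 units, time = 4
  J3 runs 2 units, time = 6
  J1 runs 2 units, time = 8
  J2 runs 2 units, time = 10
  J3 runs 2 units, time = 12
  J1 runs 2 units, time = 14
  J3 runs 2 units, time = 16
  J1 runs 2 units, time = 18
  J3 runs 2 units, time = 20
  J1 runs 2 units, time = 22
  J3 runs 2 units, time = 24
  J1 runs 2 units, time = 26
  J3 runs 1 units, time = 27
  J1 runs 1 units, time = 28
Finish times: [28, 10, 27]
Average turnaround = 65/3 = 21.6667

21.6667


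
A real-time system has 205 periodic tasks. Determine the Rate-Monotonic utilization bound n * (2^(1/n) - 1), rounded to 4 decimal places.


Compute 2^(1/205) = 1.0033869285
Subtract 1: 1.0033869285 - 1 = 0.0033869285
Multiply by n: 205 * 0.0033869285 = 0.6943203425
Round to 4 dp: 0.6943

0.6943


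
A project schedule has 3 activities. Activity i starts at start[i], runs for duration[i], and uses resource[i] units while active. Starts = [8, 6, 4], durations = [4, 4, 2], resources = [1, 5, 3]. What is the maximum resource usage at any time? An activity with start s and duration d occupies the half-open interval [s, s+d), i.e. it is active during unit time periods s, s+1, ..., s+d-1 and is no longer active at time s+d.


Each activity i is active on [start_i, start_i + duration_i).
Compute total resource usage per time slot:
  t=0: active resources = [], total = 0
  t=1: active resources = [], total = 0
  t=2: active resources = [], total = 0
  t=3: active resources = [], total = 0
  t=4: active resources = [3], total = 3
  t=5: active resources = [3], total = 3
  t=6: active resources = [5], total = 5
  t=7: active resources = [5], total = 5
  t=8: active resources = [1, 5], total = 6
  t=9: active resources = [1, 5], total = 6
  t=10: active resources = [1], total = 1
  t=11: active resources = [1], total = 1
Peak resource demand = 6

6


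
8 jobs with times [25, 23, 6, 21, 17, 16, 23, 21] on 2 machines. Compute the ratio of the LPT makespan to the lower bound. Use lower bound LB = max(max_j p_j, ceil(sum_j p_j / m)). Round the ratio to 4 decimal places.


LPT order: [25, 23, 23, 21, 21, 17, 16, 6]
Machine loads after assignment: [73, 79]
LPT makespan = 79
Lower bound = max(max_job, ceil(total/2)) = max(25, 76) = 76
Ratio = 79 / 76 = 1.0395

1.0395


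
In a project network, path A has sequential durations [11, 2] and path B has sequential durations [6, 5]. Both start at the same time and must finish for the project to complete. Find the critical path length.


Path A total = 11 + 2 = 13
Path B total = 6 + 5 = 11
Critical path = longest path = max(13, 11) = 13

13


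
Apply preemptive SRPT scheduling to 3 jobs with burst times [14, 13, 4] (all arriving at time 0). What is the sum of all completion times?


Since all jobs arrive at t=0, SRPT equals SPT ordering.
SPT order: [4, 13, 14]
Completion times:
  Job 1: p=4, C=4
  Job 2: p=13, C=17
  Job 3: p=14, C=31
Total completion time = 4 + 17 + 31 = 52

52


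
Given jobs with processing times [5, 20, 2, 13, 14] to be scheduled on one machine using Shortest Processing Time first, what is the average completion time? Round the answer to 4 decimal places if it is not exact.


Sort jobs by processing time (SPT order): [2, 5, 13, 14, 20]
Compute completion times sequentially:
  Job 1: processing = 2, completes at 2
  Job 2: processing = 5, completes at 7
  Job 3: processing = 13, completes at 20
  Job 4: processing = 14, completes at 34
  Job 5: processing = 20, completes at 54
Sum of completion times = 117
Average completion time = 117/5 = 23.4

23.4


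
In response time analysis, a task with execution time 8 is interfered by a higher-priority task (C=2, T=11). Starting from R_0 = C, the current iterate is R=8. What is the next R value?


R_next = C + ceil(R_prev / T_hp) * C_hp
ceil(8 / 11) = ceil(0.7273) = 1
Interference = 1 * 2 = 2
R_next = 8 + 2 = 10

10


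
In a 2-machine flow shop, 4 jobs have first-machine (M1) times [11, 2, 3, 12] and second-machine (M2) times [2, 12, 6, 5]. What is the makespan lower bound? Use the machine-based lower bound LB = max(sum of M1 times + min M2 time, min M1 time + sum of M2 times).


LB1 = sum(M1 times) + min(M2 times) = 28 + 2 = 30
LB2 = min(M1 times) + sum(M2 times) = 2 + 25 = 27
Lower bound = max(LB1, LB2) = max(30, 27) = 30

30


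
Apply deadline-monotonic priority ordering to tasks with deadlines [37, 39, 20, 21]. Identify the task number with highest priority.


Sort tasks by relative deadline (ascending):
  Task 3: deadline = 20
  Task 4: deadline = 21
  Task 1: deadline = 37
  Task 2: deadline = 39
Priority order (highest first): [3, 4, 1, 2]
Highest priority task = 3

3


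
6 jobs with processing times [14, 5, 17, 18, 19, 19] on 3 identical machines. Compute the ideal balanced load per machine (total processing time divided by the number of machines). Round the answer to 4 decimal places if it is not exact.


Total processing time = 14 + 5 + 17 + 18 + 19 + 19 = 92
Number of machines = 3
Ideal balanced load = 92 / 3 = 30.6667

30.6667


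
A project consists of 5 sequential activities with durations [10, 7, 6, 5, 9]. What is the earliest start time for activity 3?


Activity 3 starts after activities 1 through 2 complete.
Predecessor durations: [10, 7]
ES = 10 + 7 = 17

17


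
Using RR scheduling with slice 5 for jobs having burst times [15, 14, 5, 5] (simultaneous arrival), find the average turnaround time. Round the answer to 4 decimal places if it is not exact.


Time quantum = 5
Execution trace:
  J1 runs 5 units, time = 5
  J2 runs 5 units, time = 10
  J3 runs 5 units, time = 15
  J4 runs 5 units, time = 20
  J1 runs 5 units, time = 25
  J2 runs 5 units, time = 30
  J1 runs 5 units, time = 35
  J2 runs 4 units, time = 39
Finish times: [35, 39, 15, 20]
Average turnaround = 109/4 = 27.25

27.25


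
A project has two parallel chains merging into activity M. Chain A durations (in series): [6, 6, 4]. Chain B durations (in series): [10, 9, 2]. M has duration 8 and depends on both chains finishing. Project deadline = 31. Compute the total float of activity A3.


Forward pass: ES(A3) = sum of predecessors on chain A = 12
EF = ES + duration = 12 + 4 = 16
Backward pass: LF(M) = deadline = 31; LS(M) = 31 - 8 = 23
LF(A3) = LS(M) - sum(successors on chain A) = 23 - 0 = 23
LS = LF - duration = 23 - 4 = 19
Total float = LS - ES = 19 - 12 = 7

7


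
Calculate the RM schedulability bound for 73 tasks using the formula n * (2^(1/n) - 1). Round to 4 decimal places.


Compute 2^(1/73) = 1.0095403890
Subtract 1: 1.0095403890 - 1 = 0.0095403890
Multiply by n: 73 * 0.0095403890 = 0.6964483970
Round to 4 dp: 0.6964

0.6964


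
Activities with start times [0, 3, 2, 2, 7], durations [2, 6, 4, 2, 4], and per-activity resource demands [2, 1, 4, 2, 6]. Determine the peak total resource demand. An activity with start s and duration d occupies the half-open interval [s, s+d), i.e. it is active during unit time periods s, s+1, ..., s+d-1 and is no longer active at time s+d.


Each activity i is active on [start_i, start_i + duration_i).
Compute total resource usage per time slot:
  t=0: active resources = [2], total = 2
  t=1: active resources = [2], total = 2
  t=2: active resources = [4, 2], total = 6
  t=3: active resources = [1, 4, 2], total = 7
  t=4: active resources = [1, 4], total = 5
  t=5: active resources = [1, 4], total = 5
  t=6: active resources = [1], total = 1
  t=7: active resources = [1, 6], total = 7
  t=8: active resources = [1, 6], total = 7
  t=9: active resources = [6], total = 6
  t=10: active resources = [6], total = 6
Peak resource demand = 7

7


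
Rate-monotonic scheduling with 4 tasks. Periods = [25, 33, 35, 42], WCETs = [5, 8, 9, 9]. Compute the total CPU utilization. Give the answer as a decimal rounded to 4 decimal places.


Compute individual utilizations (exact fractions):
  Task 1: C/T = 5/25 = 1/5 (approx. 0.2)
  Task 2: C/T = 8/33 (approx. 0.2424)
  Task 3: C/T = 9/35 (approx. 0.2571)
  Task 4: C/T = 9/42 = 3/14 (approx. 0.2143)
Total utilization U = 1/5 + 8/33 + 9/35 + 3/14 = 2111/2310
Rounded to 4 decimal places: U = 0.9139
RM (Liu & Layland) bound for 4 tasks = 0.756828; compare with U = 2111/2310 (approx. 0.913853)
bound < U <= 1, so the RM sufficient condition is not met (inconclusive; an exact test such as response-time analysis is needed).

0.9139


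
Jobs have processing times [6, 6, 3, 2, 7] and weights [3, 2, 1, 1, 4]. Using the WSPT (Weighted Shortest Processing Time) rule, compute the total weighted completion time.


Compute p/w ratios and sort ascending (WSPT): [(7, 4), (6, 3), (2, 1), (6, 2), (3, 1)]
Compute weighted completion times:
  Job (p=7,w=4): C=7, w*C=4*7=28
  Job (p=6,w=3): C=13, w*C=3*13=39
  Job (p=2,w=1): C=15, w*C=1*15=15
  Job (p=6,w=2): C=21, w*C=2*21=42
  Job (p=3,w=1): C=24, w*C=1*24=24
Total weighted completion time = 148

148


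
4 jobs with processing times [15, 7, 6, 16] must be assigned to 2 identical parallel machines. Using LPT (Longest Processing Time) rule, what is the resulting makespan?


Sort jobs in decreasing order (LPT): [16, 15, 7, 6]
Assign each job to the least loaded machine:
  Machine 1: jobs [16, 6], load = 22
  Machine 2: jobs [15, 7], load = 22
Makespan = max load = 22

22


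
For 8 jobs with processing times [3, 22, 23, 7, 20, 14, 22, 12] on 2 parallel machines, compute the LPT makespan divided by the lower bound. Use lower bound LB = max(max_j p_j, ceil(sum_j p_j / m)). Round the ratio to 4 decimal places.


LPT order: [23, 22, 22, 20, 14, 12, 7, 3]
Machine loads after assignment: [60, 63]
LPT makespan = 63
Lower bound = max(max_job, ceil(total/2)) = max(23, 62) = 62
Ratio = 63 / 62 = 1.0161

1.0161


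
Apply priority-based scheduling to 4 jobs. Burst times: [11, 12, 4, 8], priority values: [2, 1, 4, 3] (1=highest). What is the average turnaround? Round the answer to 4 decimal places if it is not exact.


Sort by priority (ascending = highest first):
Order: [(1, 12), (2, 11), (3, 8), (4, 4)]
Completion times:
  Priority 1, burst=12, C=12
  Priority 2, burst=11, C=23
  Priority 3, burst=8, C=31
  Priority 4, burst=4, C=35
Average turnaround = 101/4 = 25.25

25.25


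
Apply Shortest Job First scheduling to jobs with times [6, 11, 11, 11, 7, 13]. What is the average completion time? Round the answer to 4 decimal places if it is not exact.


SJF order (ascending): [6, 7, 11, 11, 11, 13]
Completion times:
  Job 1: burst=6, C=6
  Job 2: burst=7, C=13
  Job 3: burst=11, C=24
  Job 4: burst=11, C=35
  Job 5: burst=11, C=46
  Job 6: burst=13, C=59
Average completion = 183/6 = 30.5

30.5


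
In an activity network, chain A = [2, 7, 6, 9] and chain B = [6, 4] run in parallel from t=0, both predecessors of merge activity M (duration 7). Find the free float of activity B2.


ES(B2) = sum of predecessors on chain B = 6
EF(B2) = ES + duration = 6 + 4 = 10
Successor of B2 is M. ES(M) = max(sum(A), sum(B)) = max(24, 10) = 24
Free float = ES(successor) - EF(current) = 24 - 10 = 14

14


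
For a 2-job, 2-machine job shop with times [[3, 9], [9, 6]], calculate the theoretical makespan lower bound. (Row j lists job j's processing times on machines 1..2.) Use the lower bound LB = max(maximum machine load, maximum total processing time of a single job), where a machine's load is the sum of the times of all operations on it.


Machine loads:
  Machine 1: 3 + 9 = 12
  Machine 2: 9 + 6 = 15
Max machine load = 15
Job totals:
  Job 1: 12
  Job 2: 15
Max job total = 15
Lower bound = max(15, 15) = 15

15


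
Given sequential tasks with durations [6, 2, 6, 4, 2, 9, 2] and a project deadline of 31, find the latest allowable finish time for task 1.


LF(activity 1) = deadline - sum of successor durations
Successors: activities 2 through 7 with durations [2, 6, 4, 2, 9, 2]
Sum of successor durations = 25
LF = 31 - 25 = 6

6


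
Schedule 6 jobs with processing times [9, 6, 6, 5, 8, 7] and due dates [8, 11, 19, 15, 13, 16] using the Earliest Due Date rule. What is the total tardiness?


Sort by due date (EDD order): [(9, 8), (6, 11), (8, 13), (5, 15), (7, 16), (6, 19)]
Compute completion times and tardiness:
  Job 1: p=9, d=8, C=9, tardiness=max(0,9-8)=1
  Job 2: p=6, d=11, C=15, tardiness=max(0,15-11)=4
  Job 3: p=8, d=13, C=23, tardiness=max(0,23-13)=10
  Job 4: p=5, d=15, C=28, tardiness=max(0,28-15)=13
  Job 5: p=7, d=16, C=35, tardiness=max(0,35-16)=19
  Job 6: p=6, d=19, C=41, tardiness=max(0,41-19)=22
Total tardiness = 69

69


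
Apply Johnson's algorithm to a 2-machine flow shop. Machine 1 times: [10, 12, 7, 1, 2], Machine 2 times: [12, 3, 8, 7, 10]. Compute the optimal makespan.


Apply Johnson's rule:
  Group 1 (a <= b): [(4, 1, 7), (5, 2, 10), (3, 7, 8), (1, 10, 12)]
  Group 2 (a > b): [(2, 12, 3)]
Optimal job order: [4, 5, 3, 1, 2]
Schedule:
  Job 4: M1 done at 1, M2 done at 8
  Job 5: M1 done at 3, M2 done at 18
  Job 3: M1 done at 10, M2 done at 26
  Job 1: M1 done at 20, M2 done at 38
  Job 2: M1 done at 32, M2 done at 41
Makespan = 41

41


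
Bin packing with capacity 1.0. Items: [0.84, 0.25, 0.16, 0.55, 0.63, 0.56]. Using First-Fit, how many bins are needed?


Place items sequentially using First-Fit:
  Item 0.84 -> new Bin 1
  Item 0.25 -> new Bin 2
  Item 0.16 -> Bin 1 (now 1.0)
  Item 0.55 -> Bin 2 (now 0.8)
  Item 0.63 -> new Bin 3
  Item 0.56 -> new Bin 4
Total bins used = 4

4


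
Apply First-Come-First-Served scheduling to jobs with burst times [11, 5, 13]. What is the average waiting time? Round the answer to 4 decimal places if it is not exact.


FCFS order (as given): [11, 5, 13]
Waiting times:
  Job 1: wait = 0
  Job 2: wait = 11
  Job 3: wait = 16
Sum of waiting times = 27
Average waiting time = 27/3 = 9.0

9.0


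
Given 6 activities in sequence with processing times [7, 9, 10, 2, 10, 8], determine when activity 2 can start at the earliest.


Activity 2 starts after activities 1 through 1 complete.
Predecessor durations: [7]
ES = 7 = 7

7


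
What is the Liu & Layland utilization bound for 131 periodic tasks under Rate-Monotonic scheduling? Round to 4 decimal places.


Compute 2^(1/131) = 1.0053052230
Subtract 1: 1.0053052230 - 1 = 0.0053052230
Multiply by n: 131 * 0.0053052230 = 0.6949842130
Round to 4 dp: 0.6950

0.6950


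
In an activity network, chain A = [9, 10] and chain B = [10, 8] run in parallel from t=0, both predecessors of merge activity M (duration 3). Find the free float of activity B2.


ES(B2) = sum of predecessors on chain B = 10
EF(B2) = ES + duration = 10 + 8 = 18
Successor of B2 is M. ES(M) = max(sum(A), sum(B)) = max(19, 18) = 19
Free float = ES(successor) - EF(current) = 19 - 18 = 1

1


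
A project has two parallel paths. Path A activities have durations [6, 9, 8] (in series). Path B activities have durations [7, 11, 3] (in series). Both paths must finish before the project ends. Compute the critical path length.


Path A total = 6 + 9 + 8 = 23
Path B total = 7 + 11 + 3 = 21
Critical path = longest path = max(23, 21) = 23

23


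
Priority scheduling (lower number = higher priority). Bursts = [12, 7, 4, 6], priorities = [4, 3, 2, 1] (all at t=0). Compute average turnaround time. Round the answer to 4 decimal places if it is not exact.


Sort by priority (ascending = highest first):
Order: [(1, 6), (2, 4), (3, 7), (4, 12)]
Completion times:
  Priority 1, burst=6, C=6
  Priority 2, burst=4, C=10
  Priority 3, burst=7, C=17
  Priority 4, burst=12, C=29
Average turnaround = 62/4 = 15.5

15.5


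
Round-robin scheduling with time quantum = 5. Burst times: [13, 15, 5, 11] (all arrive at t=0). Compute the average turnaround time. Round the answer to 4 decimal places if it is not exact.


Time quantum = 5
Execution trace:
  J1 runs 5 units, time = 5
  J2 runs 5 units, time = 10
  J3 runs 5 units, time = 15
  J4 runs 5 units, time = 20
  J1 runs 5 units, time = 25
  J2 runs 5 units, time = 30
  J4 runs 5 units, time = 35
  J1 runs 3 units, time = 38
  J2 runs 5 units, time = 43
  J4 runs 1 units, time = 44
Finish times: [38, 43, 15, 44]
Average turnaround = 140/4 = 35.0

35.0


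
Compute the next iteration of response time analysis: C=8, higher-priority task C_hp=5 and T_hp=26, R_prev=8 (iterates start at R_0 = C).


R_next = C + ceil(R_prev / T_hp) * C_hp
ceil(8 / 26) = ceil(0.3077) = 1
Interference = 1 * 5 = 5
R_next = 8 + 5 = 13

13


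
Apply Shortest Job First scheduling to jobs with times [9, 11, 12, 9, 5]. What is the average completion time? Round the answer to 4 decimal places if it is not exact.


SJF order (ascending): [5, 9, 9, 11, 12]
Completion times:
  Job 1: burst=5, C=5
  Job 2: burst=9, C=14
  Job 3: burst=9, C=23
  Job 4: burst=11, C=34
  Job 5: burst=12, C=46
Average completion = 122/5 = 24.4

24.4


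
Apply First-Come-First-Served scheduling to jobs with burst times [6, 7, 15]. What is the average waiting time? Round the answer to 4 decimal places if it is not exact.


FCFS order (as given): [6, 7, 15]
Waiting times:
  Job 1: wait = 0
  Job 2: wait = 6
  Job 3: wait = 13
Sum of waiting times = 19
Average waiting time = 19/3 = 6.3333

6.3333


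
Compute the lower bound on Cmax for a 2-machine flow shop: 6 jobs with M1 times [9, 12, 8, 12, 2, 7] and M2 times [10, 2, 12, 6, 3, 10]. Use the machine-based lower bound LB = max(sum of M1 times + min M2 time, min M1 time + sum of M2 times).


LB1 = sum(M1 times) + min(M2 times) = 50 + 2 = 52
LB2 = min(M1 times) + sum(M2 times) = 2 + 43 = 45
Lower bound = max(LB1, LB2) = max(52, 45) = 52

52


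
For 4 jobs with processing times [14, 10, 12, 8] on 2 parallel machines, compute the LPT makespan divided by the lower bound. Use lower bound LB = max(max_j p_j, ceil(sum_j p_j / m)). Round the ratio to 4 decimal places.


LPT order: [14, 12, 10, 8]
Machine loads after assignment: [22, 22]
LPT makespan = 22
Lower bound = max(max_job, ceil(total/2)) = max(14, 22) = 22
Ratio = 22 / 22 = 1.0

1.0


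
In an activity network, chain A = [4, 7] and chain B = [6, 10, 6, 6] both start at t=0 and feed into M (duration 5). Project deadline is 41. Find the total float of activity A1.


Forward pass: ES(A1) = sum of predecessors on chain A = 0
EF = ES + duration = 0 + 4 = 4
Backward pass: LF(M) = deadline = 41; LS(M) = 41 - 5 = 36
LF(A1) = LS(M) - sum(successors on chain A) = 36 - 7 = 29
LS = LF - duration = 29 - 4 = 25
Total float = LS - ES = 25 - 0 = 25

25


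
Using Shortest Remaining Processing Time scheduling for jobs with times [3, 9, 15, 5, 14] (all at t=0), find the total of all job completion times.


Since all jobs arrive at t=0, SRPT equals SPT ordering.
SPT order: [3, 5, 9, 14, 15]
Completion times:
  Job 1: p=3, C=3
  Job 2: p=5, C=8
  Job 3: p=9, C=17
  Job 4: p=14, C=31
  Job 5: p=15, C=46
Total completion time = 3 + 8 + 17 + 31 + 46 = 105

105


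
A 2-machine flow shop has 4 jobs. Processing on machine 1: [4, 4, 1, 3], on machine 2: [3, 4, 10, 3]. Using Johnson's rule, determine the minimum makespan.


Apply Johnson's rule:
  Group 1 (a <= b): [(3, 1, 10), (4, 3, 3), (2, 4, 4)]
  Group 2 (a > b): [(1, 4, 3)]
Optimal job order: [3, 4, 2, 1]
Schedule:
  Job 3: M1 done at 1, M2 done at 11
  Job 4: M1 done at 4, M2 done at 14
  Job 2: M1 done at 8, M2 done at 18
  Job 1: M1 done at 12, M2 done at 21
Makespan = 21

21


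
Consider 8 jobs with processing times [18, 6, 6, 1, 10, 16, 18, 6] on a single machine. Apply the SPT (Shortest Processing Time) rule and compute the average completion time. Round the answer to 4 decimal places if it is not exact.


Sort jobs by processing time (SPT order): [1, 6, 6, 6, 10, 16, 18, 18]
Compute completion times sequentially:
  Job 1: processing = 1, completes at 1
  Job 2: processing = 6, completes at 7
  Job 3: processing = 6, completes at 13
  Job 4: processing = 6, completes at 19
  Job 5: processing = 10, completes at 29
  Job 6: processing = 16, completes at 45
  Job 7: processing = 18, completes at 63
  Job 8: processing = 18, completes at 81
Sum of completion times = 258
Average completion time = 258/8 = 32.25

32.25


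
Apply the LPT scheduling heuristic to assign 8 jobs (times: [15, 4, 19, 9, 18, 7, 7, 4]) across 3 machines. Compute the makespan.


Sort jobs in decreasing order (LPT): [19, 18, 15, 9, 7, 7, 4, 4]
Assign each job to the least loaded machine:
  Machine 1: jobs [19, 7], load = 26
  Machine 2: jobs [18, 7, 4], load = 29
  Machine 3: jobs [15, 9, 4], load = 28
Makespan = max load = 29

29


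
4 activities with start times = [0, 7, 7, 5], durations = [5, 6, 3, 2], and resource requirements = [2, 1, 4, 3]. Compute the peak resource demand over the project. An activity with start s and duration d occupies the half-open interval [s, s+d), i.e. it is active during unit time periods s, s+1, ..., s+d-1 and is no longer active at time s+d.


Each activity i is active on [start_i, start_i + duration_i).
Compute total resource usage per time slot:
  t=0: active resources = [2], total = 2
  t=1: active resources = [2], total = 2
  t=2: active resources = [2], total = 2
  t=3: active resources = [2], total = 2
  t=4: active resources = [2], total = 2
  t=5: active resources = [3], total = 3
  t=6: active resources = [3], total = 3
  t=7: active resources = [1, 4], total = 5
  t=8: active resources = [1, 4], total = 5
  t=9: active resources = [1, 4], total = 5
  t=10: active resources = [1], total = 1
  t=11: active resources = [1], total = 1
  t=12: active resources = [1], total = 1
Peak resource demand = 5

5
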